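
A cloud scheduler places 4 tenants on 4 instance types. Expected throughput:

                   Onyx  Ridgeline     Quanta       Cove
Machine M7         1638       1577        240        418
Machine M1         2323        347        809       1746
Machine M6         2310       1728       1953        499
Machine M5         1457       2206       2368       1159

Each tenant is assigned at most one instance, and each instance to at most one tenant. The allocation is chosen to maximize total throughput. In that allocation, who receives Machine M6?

This is the linear assignment problem.
Optimal: Onyx→Machine M6 (2310 ops/s), Ridgeline→Machine M7 (1577 ops/s), Quanta→Machine M5 (2368 ops/s), Cove→Machine M1 (1746 ops/s) — total 2310+1577+2368+1746 = 8001 ops/s.
Row-greedy (each tenant in turn takes its best remaining instance) gives 6900 ops/s, worse by 1101.
Every other assignment is strictly worse.
Onyx's own top instance is Machine M1 (2323 ops/s), but forcing Onyx→Machine M1 and reassigning the rest optimally gives only 7012 ops/s — worse by 989.

Onyx receives Machine M6.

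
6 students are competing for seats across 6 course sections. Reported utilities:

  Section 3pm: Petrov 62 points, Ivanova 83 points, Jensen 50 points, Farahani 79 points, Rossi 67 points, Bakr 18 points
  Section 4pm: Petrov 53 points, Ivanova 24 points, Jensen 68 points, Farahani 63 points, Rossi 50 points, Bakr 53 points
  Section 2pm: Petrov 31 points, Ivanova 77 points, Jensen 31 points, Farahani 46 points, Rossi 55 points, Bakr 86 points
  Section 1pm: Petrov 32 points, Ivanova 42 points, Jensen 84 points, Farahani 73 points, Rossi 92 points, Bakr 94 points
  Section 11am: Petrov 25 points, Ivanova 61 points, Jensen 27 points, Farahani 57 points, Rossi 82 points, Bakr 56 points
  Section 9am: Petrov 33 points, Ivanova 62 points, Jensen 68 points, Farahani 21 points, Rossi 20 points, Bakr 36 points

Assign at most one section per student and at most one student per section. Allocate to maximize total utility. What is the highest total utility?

Max total: 453 points

This is a one-to-one assignment (maximum-weight bipartite matching).
Optimal: Petrov→Section 4pm (53 points), Ivanova→Section 2pm (77 points), Jensen→Section 9am (68 points), Farahani→Section 3pm (79 points), Rossi→Section 11am (82 points), Bakr→Section 1pm (94 points) — total 53+77+68+79+82+94 = 453 points.
Row-greedy (each student in turn takes its best remaining section) gives 404 points, worse by 49.
Next-best assignment: Petrov→Section 3pm, Ivanova→Section 2pm, Jensen→Section 9am, Farahani→Section 4pm, Rossi→Section 11am, Bakr→Section 1pm = 446 points.
Swapping Farahani↔Jensen (Farahani→Section 9am 21 points, Jensen→Section 3pm 50 points) loses 76.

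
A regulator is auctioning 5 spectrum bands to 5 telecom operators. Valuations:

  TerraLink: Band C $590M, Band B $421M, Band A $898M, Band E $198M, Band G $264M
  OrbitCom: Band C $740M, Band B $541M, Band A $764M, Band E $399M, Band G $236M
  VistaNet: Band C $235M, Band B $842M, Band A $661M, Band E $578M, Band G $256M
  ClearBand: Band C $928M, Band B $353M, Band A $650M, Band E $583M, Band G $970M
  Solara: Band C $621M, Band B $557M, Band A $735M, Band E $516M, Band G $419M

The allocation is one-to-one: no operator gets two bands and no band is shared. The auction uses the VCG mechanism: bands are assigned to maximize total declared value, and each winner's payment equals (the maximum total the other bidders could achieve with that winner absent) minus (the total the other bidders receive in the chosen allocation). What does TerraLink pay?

TerraLink pays $219M.

Efficient allocation: TerraLink→Band A ($898M), OrbitCom→Band C ($740M), VistaNet→Band B ($842M), ClearBand→Band G ($970M), Solara→Band E ($516M); total welfare W = $3966M.
TerraLink receives Band A at value $898M, so the others get W − 898 = $3068M.
Without TerraLink: best allocation of the remaining 4 bidders over all 5 bands is OrbitCom→Band C ($740M), VistaNet→Band B ($842M), ClearBand→Band G ($970M), Solara→Band A ($735M), total $3287M.
VCG payment = (others' best without TerraLink) − (others' welfare with TerraLink) = 3287 − 3068 = $219M.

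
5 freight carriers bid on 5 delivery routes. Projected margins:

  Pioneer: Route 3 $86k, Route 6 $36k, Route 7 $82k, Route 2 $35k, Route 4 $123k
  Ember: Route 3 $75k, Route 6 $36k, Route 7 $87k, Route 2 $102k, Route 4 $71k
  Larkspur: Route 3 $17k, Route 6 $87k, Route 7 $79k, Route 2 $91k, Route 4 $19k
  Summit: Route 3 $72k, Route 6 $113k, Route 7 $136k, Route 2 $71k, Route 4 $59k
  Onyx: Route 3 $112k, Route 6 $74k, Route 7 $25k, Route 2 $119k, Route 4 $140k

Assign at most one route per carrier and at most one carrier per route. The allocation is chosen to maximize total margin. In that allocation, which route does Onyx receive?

Optimal: Pioneer→Route 4 ($123k), Ember→Route 2 ($102k), Larkspur→Route 6 ($87k), Summit→Route 7 ($136k), Onyx→Route 3 ($112k) — total 123+102+87+136+112 = $560k.
Column-greedy (each route in turn goes to its best remaining carrier) gives $526k, worse by 34.
Onyx's own top route is Route 4 ($140k), but forcing Onyx→Route 4 and reassigning the rest optimally gives only $551k — worse by 9.

Onyx receives Route 3.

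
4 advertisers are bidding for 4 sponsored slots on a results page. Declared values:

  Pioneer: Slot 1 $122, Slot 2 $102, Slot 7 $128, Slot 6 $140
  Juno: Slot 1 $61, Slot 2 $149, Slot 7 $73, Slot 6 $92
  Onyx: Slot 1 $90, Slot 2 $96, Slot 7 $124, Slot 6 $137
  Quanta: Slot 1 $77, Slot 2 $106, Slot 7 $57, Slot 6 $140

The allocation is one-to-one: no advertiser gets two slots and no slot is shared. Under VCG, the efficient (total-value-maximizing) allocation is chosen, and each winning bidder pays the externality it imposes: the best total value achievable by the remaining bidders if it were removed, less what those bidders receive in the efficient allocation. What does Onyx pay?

Onyx pays $6.

Efficient allocation: Pioneer→Slot 1 ($122), Juno→Slot 2 ($149), Onyx→Slot 7 ($124), Quanta→Slot 6 ($140); total welfare W = $535.
Onyx receives Slot 7 at value $124, so the others get W − 124 = $411.
Without Onyx: best allocation of the remaining 3 bidders over all 4 slots is Pioneer→Slot 7 ($128), Juno→Slot 2 ($149), Quanta→Slot 6 ($140), total $417.
VCG payment = (others' best without Onyx) − (others' welfare with Onyx) = 417 − 411 = $6.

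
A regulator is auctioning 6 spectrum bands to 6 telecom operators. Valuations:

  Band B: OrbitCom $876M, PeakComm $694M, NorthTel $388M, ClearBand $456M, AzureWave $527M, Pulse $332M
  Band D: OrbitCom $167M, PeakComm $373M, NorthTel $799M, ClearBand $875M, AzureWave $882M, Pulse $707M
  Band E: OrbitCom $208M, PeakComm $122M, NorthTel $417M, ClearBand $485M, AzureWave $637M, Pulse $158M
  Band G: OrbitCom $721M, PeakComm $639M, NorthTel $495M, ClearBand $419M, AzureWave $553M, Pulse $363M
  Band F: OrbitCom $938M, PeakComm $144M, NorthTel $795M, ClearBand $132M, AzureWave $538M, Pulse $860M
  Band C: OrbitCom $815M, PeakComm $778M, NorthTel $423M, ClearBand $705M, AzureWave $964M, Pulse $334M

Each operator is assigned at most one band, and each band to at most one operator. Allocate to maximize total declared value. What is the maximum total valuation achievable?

Max total: $4631M

Treat this as an assignment problem: match each operator to one band.
Optimal: OrbitCom→Band B ($876M), PeakComm→Band G ($639M), NorthTel→Band E ($417M), ClearBand→Band D ($875M), AzureWave→Band C ($964M), Pulse→Band F ($860M) — total 876+639+417+875+964+860 = $4631M.
Column-greedy (each band in turn goes to its best remaining operator) gives $4165M, worse by 466.
Next-best assignment: OrbitCom→Band B, PeakComm→Band G, NorthTel→Band D, ClearBand→Band E, AzureWave→Band C, Pulse→Band F = $4623M.
No other one-to-one assignment exceeds $4631M.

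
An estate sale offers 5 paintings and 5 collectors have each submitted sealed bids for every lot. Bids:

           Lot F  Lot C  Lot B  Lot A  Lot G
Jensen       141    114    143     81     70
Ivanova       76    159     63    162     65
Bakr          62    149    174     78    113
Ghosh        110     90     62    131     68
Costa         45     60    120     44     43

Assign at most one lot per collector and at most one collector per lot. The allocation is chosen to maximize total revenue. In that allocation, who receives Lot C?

This is the linear assignment problem.
Optimal: Jensen→Lot F ($141), Ivanova→Lot C ($159), Bakr→Lot G ($113), Ghosh→Lot A ($131), Costa→Lot B ($120) — total 141+159+113+131+120 = $664.
Column-greedy (each lot in turn goes to its best remaining collector) gives $648, worse by 16.
Swapping Costa↔Ivanova (Costa→Lot C $60, Ivanova→Lot B $63) loses 156.
Ivanova's own top lot is Lot A ($162), but forcing Ivanova→Lot A and reassigning the rest optimally gives only $640 — worse by 24.

Ivanova receives Lot C.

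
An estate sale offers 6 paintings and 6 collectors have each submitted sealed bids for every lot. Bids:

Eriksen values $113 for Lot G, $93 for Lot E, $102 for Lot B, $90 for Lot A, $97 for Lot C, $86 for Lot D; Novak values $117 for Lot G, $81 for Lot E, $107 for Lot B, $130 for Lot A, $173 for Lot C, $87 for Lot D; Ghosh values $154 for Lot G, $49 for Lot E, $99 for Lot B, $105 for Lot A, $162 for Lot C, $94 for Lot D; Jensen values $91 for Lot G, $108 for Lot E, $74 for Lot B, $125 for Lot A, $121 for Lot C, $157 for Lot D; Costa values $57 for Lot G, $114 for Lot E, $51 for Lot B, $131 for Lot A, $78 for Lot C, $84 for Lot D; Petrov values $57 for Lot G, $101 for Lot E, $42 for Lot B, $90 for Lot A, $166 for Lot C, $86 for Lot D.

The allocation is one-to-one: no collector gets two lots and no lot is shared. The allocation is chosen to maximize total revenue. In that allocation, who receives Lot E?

Optimal: Eriksen→Lot B ($102), Novak→Lot A ($130), Ghosh→Lot G ($154), Jensen→Lot D ($157), Costa→Lot E ($114), Petrov→Lot C ($166) — total 102+130+154+157+114+166 = $823.
Max-entry greedy (repeatedly take the single best remaining cell) gives $818, worse by 5.
No other one-to-one assignment exceeds $823.
Costa's own top lot is Lot A ($131), but forcing Costa→Lot A and reassigning the rest optimally gives only $818 — worse by 5.

Costa receives Lot E.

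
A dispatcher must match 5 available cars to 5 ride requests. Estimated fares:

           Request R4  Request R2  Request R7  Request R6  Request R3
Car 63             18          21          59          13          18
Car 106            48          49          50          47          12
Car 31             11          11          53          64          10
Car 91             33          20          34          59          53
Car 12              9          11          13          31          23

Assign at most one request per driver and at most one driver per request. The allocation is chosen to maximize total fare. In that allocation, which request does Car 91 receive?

Optimal: Car 63→Request R7 ($59), Car 106→Request R4 ($48), Car 31→Request R6 ($64), Car 91→Request R3 ($53), Car 12→Request R2 ($11) — total 59+48+64+53+11 = $235.
Row-greedy (each driver in turn takes its best remaining request) gives $234, worse by 1.
Swapping Car 31↔Car 63 (Car 31→Request R7 $53, Car 63→Request R6 $13) loses 57.
No other one-to-one assignment exceeds $235.
Car 91's own top request is Request R6 ($59), but forcing Car 91→Request R6 and reassigning the rest optimally gives only $204 — worse by 31.

Car 91 receives Request R3.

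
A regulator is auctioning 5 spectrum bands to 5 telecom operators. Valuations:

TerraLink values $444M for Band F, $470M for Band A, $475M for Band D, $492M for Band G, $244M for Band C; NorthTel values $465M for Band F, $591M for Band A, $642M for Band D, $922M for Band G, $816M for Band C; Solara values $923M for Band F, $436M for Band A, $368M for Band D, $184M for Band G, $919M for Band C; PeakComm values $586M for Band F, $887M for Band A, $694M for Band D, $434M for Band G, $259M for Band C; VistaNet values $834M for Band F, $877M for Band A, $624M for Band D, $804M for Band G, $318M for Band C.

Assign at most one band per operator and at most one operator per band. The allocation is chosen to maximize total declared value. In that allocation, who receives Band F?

VistaNet receives Band F.

Optimal: TerraLink→Band D ($475M), NorthTel→Band G ($922M), Solara→Band C ($919M), PeakComm→Band A ($887M), VistaNet→Band F ($834M) — total 475+922+919+887+834 = $4037M.
Column-greedy (each band in turn goes to its best remaining operator) gives $3500M, worse by 537.
Swapping PeakComm↔VistaNet (PeakComm→Band F $586M, VistaNet→Band A $877M) loses 258.
Checked against all permutations: $4037M is optimal.
VistaNet's own top band is Band A ($877M), but forcing VistaNet→Band A and reassigning the rest optimally gives only $3856M — worse by 181.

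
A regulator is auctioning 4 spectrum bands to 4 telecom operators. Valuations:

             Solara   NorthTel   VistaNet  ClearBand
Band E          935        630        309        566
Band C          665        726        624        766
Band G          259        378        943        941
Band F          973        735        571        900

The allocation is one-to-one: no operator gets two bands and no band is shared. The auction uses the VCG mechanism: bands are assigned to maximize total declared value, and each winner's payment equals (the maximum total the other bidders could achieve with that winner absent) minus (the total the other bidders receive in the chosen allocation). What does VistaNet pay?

VistaNet pays $79M.

Efficient allocation: Solara→Band E ($935M), NorthTel→Band C ($726M), VistaNet→Band G ($943M), ClearBand→Band F ($900M); total welfare W = $3504M.
VistaNet receives Band G at value $943M, so the others get W − 943 = $2561M.
Without VistaNet: best allocation of the remaining 3 bidders over all 4 bands is Solara→Band F ($973M), NorthTel→Band C ($726M), ClearBand→Band G ($941M), total $2640M.
VCG payment = (others' best without VistaNet) − (others' welfare with VistaNet) = 2640 − 2561 = $79M.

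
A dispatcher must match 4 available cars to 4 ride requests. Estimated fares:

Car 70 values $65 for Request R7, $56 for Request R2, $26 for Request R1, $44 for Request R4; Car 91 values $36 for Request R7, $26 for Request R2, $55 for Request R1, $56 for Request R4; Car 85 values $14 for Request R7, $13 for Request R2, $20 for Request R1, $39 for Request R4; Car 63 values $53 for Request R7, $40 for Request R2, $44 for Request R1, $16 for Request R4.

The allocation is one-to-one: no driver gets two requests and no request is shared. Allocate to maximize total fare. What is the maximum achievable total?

Maximum total: $203

This is a one-to-one assignment (maximum-weight bipartite matching).
Optimal: Car 70→Request R2 ($56), Car 91→Request R1 ($55), Car 85→Request R4 ($39), Car 63→Request R7 ($53) — total 56+55+39+53 = $203.
Row-greedy (each driver in turn takes its best remaining request) gives $181, worse by 22.
Next-best assignment: Car 70→Request R7, Car 91→Request R1, Car 85→Request R4, Car 63→Request R2 = $199.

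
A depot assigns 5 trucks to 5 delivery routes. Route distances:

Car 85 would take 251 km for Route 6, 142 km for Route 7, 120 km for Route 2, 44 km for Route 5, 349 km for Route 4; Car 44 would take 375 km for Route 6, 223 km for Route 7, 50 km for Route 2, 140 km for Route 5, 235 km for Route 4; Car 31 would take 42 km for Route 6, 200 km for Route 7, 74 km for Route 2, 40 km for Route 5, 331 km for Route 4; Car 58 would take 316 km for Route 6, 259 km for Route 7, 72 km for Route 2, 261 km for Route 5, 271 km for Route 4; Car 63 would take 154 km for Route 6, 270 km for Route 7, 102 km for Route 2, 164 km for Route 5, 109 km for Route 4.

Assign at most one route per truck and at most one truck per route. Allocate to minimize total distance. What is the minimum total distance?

Min total: 490 km

This is a one-to-one assignment (minimum-cost bipartite matching).
Optimal: Car 85→Route 5 (44 km), Car 44→Route 7 (223 km), Car 31→Route 6 (42 km), Car 58→Route 2 (72 km), Car 63→Route 4 (109 km) — total 44+223+42+72+109 = 490 km.
Column-greedy (each route in turn goes to its cheapest remaining truck) gives 669 km, worse by 179.
Swapping Car 31↔Car 44 (Car 31→Route 7 200 km, Car 44→Route 6 375 km) adds 310.
Checked against all permutations: 490 km is optimal.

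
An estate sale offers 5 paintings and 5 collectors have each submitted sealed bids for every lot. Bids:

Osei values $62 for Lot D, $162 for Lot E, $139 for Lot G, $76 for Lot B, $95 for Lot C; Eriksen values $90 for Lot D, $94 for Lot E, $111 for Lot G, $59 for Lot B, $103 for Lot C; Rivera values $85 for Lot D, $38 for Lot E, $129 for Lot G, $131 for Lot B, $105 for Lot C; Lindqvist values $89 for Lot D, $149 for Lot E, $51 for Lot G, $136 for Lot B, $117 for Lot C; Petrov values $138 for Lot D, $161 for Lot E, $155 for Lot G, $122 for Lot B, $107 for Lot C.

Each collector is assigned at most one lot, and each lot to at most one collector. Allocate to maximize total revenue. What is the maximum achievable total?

Optimal: Osei→Lot E ($162), Eriksen→Lot C ($103), Rivera→Lot G ($129), Lindqvist→Lot B ($136), Petrov→Lot D ($138) — total 162+103+129+136+138 = $668.
Max-entry greedy (repeatedly take the single best remaining cell) gives $648, worse by 20.
Next-best assignment: Osei→Lot G, Eriksen→Lot C, Rivera→Lot B, Lindqvist→Lot E, Petrov→Lot D = $660.

Max total: $668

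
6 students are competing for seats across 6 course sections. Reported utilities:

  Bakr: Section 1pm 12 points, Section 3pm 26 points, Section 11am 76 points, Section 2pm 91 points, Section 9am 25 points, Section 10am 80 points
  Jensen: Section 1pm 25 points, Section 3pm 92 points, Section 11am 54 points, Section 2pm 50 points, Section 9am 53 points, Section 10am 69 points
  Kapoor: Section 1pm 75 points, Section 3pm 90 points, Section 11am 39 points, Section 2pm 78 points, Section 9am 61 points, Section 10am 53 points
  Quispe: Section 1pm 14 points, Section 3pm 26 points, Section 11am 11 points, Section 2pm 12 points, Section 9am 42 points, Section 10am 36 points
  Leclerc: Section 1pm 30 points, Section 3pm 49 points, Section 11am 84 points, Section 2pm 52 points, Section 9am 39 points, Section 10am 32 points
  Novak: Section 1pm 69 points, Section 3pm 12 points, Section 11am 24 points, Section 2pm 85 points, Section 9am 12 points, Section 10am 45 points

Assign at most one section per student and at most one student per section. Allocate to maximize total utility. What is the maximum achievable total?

Maximum total: 458 points

Treat this as an assignment problem: match each student to one section.
Optimal: Bakr→Section 10am (80 points), Jensen→Section 3pm (92 points), Kapoor→Section 1pm (75 points), Quispe→Section 9am (42 points), Leclerc→Section 11am (84 points), Novak→Section 2pm (85 points) — total 80+92+75+42+84+85 = 458 points.
Column-greedy (each section in turn goes to its best remaining student) gives 429 points, worse by 29.
Swapping Novak↔Bakr (Novak→Section 10am 45 points, Bakr→Section 2pm 91 points) loses 29.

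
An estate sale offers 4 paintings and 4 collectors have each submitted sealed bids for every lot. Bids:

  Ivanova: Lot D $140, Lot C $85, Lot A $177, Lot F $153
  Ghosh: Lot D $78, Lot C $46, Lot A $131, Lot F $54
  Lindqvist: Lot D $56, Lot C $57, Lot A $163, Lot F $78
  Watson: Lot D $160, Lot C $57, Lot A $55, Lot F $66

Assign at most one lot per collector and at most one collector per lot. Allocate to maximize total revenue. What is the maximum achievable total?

Max total: $522

Optimal: Ivanova→Lot F ($153), Ghosh→Lot C ($46), Lindqvist→Lot A ($163), Watson→Lot D ($160) — total 153+46+163+160 = $522.
Column-greedy (each lot in turn goes to its best remaining collector) gives $462, worse by 60.
Next-best assignment: Ivanova→Lot F, Ghosh→Lot A, Lindqvist→Lot C, Watson→Lot D = $501.
Swapping Watson↔Ghosh (Watson→Lot C $57, Ghosh→Lot D $78) loses 71.
Every other assignment is strictly worse.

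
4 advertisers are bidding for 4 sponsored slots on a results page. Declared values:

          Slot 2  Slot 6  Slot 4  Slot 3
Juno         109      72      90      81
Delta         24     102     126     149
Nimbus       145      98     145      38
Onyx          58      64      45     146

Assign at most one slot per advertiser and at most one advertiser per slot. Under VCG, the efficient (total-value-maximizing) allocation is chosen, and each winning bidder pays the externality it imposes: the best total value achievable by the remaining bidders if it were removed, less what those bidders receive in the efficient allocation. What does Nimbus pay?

Efficient allocation: Juno→Slot 2 ($109), Delta→Slot 6 ($102), Nimbus→Slot 4 ($145), Onyx→Slot 3 ($146); total welfare W = $502.
Nimbus receives Slot 4 at value $145, so the others get W − 145 = $357.
Without Nimbus: best allocation of the remaining 3 bidders over all 4 slots is Juno→Slot 2 ($109), Delta→Slot 4 ($126), Onyx→Slot 3 ($146), total $381.
VCG payment = (others' best without Nimbus) − (others' welfare with Nimbus) = 381 − 357 = $24.

Nimbus pays $24.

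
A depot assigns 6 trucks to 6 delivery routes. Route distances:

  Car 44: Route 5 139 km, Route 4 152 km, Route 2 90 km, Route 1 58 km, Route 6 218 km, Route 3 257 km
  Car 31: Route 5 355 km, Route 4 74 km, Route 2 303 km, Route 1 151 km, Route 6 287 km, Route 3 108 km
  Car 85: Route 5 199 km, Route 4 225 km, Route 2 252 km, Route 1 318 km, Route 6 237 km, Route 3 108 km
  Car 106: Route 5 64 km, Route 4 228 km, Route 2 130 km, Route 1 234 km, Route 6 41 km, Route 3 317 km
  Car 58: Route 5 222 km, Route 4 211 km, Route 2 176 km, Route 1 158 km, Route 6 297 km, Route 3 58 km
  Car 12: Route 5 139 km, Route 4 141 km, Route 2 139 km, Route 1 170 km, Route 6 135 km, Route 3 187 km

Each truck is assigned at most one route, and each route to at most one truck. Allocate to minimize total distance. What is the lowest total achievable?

Optimal: Car 44→Route 1 (58 km), Car 31→Route 4 (74 km), Car 85→Route 5 (199 km), Car 106→Route 6 (41 km), Car 58→Route 3 (58 km), Car 12→Route 2 (139 km) — total 58+74+199+41+58+139 = 569 km.
Column-greedy (each route in turn goes to its cheapest remaining truck) gives 629 km, worse by 60.

Min total: 569 km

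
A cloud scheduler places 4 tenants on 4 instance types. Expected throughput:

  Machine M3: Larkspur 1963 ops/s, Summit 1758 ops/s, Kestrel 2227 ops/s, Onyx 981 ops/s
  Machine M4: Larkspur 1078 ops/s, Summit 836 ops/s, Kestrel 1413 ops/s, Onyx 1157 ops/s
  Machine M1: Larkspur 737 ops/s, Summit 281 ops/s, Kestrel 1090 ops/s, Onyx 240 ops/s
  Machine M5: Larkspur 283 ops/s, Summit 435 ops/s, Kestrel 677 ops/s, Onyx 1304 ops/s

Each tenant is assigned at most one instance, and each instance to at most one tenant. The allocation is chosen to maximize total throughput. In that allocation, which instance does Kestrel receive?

Kestrel receives Machine M1.

Optimal: Larkspur→Machine M4 (1078 ops/s), Summit→Machine M3 (1758 ops/s), Kestrel→Machine M1 (1090 ops/s), Onyx→Machine M5 (1304 ops/s) — total 1078+1758+1090+1304 = 5230 ops/s.
Max-entry greedy (repeatedly take the single best remaining cell) gives 4890 ops/s, worse by 340.
Swapping Kestrel↔Larkspur (Kestrel→Machine M4 1413 ops/s, Larkspur→Machine M1 737 ops/s) loses 18.
Checked against all permutations: 5230 ops/s is optimal.
Kestrel's own top instance is Machine M3 (2227 ops/s), but forcing Kestrel→Machine M3 and reassigning the rest optimally gives only 5104 ops/s — worse by 126.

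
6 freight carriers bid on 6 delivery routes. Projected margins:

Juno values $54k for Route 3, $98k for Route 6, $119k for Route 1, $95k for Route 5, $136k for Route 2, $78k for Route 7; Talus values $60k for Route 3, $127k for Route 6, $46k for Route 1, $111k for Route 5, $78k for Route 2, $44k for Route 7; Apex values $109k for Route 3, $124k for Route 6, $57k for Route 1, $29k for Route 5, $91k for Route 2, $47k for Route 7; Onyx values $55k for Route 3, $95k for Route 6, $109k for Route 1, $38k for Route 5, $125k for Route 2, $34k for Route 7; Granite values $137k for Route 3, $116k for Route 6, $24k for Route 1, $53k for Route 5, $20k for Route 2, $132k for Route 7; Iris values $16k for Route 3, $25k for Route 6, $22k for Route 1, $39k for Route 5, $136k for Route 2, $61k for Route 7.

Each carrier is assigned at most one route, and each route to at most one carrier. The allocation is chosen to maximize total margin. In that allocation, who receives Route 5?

Optimal: Juno→Route 5 ($95k), Talus→Route 6 ($127k), Apex→Route 3 ($109k), Onyx→Route 1 ($109k), Granite→Route 7 ($132k), Iris→Route 2 ($136k) — total 95+127+109+109+132+136 = $708k.
Row-greedy (each carrier in turn takes its best remaining route) gives $652k, worse by 56.
Swapping Juno↔Iris (Juno→Route 2 $136k, Iris→Route 5 $39k) loses 56.
No other one-to-one assignment exceeds $708k.
Juno's own top route is Route 2 ($136k), but forcing Juno→Route 2 and reassigning the rest optimally gives only $678k — worse by 30.

Juno receives Route 5.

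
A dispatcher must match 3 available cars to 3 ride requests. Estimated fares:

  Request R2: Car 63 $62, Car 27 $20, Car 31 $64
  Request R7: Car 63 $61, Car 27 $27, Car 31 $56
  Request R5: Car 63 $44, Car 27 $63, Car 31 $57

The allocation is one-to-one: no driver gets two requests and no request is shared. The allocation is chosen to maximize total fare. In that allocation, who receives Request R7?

Optimal: Car 63→Request R7 ($61), Car 27→Request R5 ($63), Car 31→Request R2 ($64) — total 61+63+64 = $188.
Row-greedy (each driver in turn takes its best remaining request) gives $181, worse by 7.
Next-best assignment: Car 63→Request R2, Car 27→Request R5, Car 31→Request R7 = $181.
Every other assignment is strictly worse.
Car 63's own top request is Request R2 ($62), but forcing Car 63→Request R2 and reassigning the rest optimally gives only $181 — worse by 7.

Car 63 receives Request R7.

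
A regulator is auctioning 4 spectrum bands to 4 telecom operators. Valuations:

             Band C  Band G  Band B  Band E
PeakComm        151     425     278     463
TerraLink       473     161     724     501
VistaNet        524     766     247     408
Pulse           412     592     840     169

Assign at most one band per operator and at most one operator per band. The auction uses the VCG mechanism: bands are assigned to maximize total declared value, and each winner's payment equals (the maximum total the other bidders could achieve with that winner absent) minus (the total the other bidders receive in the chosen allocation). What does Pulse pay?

Pulse pays $251M.

Efficient allocation: PeakComm→Band E ($463M), TerraLink→Band C ($473M), VistaNet→Band G ($766M), Pulse→Band B ($840M); total welfare W = $2542M.
Pulse receives Band B at value $840M, so the others get W − 840 = $1702M.
Without Pulse: best allocation of the remaining 3 bidders over all 4 bands is PeakComm→Band E ($463M), TerraLink→Band B ($724M), VistaNet→Band G ($766M), total $1953M.
VCG payment = (others' best without Pulse) − (others' welfare with Pulse) = 1953 − 1702 = $251M.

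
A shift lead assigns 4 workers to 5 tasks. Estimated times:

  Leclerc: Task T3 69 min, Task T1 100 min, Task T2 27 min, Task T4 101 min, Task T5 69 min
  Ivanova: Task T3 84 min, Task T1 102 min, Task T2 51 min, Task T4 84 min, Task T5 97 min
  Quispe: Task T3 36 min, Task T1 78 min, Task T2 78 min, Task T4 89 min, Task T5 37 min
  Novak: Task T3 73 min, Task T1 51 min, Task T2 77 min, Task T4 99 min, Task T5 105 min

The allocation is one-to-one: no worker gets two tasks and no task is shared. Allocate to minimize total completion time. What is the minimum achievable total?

Minimum total: 198 min

Optimal: Leclerc→Task T2 (27 min), Ivanova→Task T4 (84 min), Quispe→Task T3 (36 min), Novak→Task T1 (51 min) — total 27+84+36+51 = 198 min.
Row-greedy (each worker in turn takes its cheapest remaining task) gives 199 min, worse by 1.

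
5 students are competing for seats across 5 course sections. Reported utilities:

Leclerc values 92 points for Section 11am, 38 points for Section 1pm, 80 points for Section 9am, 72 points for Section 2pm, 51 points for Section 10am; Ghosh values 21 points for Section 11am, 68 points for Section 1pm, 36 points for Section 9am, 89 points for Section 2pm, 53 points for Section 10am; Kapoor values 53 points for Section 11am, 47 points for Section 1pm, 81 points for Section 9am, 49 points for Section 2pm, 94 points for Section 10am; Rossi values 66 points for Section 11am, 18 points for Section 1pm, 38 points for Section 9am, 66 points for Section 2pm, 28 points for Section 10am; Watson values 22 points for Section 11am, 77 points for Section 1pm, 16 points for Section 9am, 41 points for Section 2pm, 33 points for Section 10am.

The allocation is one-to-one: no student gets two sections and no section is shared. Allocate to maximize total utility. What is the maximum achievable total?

Maximum total: 406 points

Optimal: Leclerc→Section 9am (80 points), Ghosh→Section 2pm (89 points), Kapoor→Section 10am (94 points), Rossi→Section 11am (66 points), Watson→Section 1pm (77 points) — total 80+89+94+66+77 = 406 points.
Row-greedy (each student in turn takes its best remaining section) gives 390 points, worse by 16.
Next-best assignment: Leclerc→Section 11am, Ghosh→Section 2pm, Kapoor→Section 10am, Rossi→Section 9am, Watson→Section 1pm = 390 points.
Swapping Rossi↔Ghosh (Rossi→Section 2pm 66 points, Ghosh→Section 11am 21 points) loses 68.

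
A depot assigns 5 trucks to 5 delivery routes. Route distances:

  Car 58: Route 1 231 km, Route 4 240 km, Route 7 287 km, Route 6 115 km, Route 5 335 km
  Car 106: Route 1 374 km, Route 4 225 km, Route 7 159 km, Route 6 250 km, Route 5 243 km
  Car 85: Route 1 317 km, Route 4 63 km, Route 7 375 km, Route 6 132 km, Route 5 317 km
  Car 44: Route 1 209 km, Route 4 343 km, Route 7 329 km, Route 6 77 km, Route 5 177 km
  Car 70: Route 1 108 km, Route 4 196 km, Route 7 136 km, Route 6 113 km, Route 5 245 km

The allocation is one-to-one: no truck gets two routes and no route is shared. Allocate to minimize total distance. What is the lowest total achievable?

This is the linear assignment problem.
Optimal: Car 58→Route 6 (115 km), Car 106→Route 7 (159 km), Car 85→Route 4 (63 km), Car 44→Route 5 (177 km), Car 70→Route 1 (108 km) — total 115+159+63+177+108 = 622 km.
Min-entry greedy (repeatedly take the single cheapest remaining cell) gives 742 km, worse by 120.
Next-best assignment: Car 58→Route 5, Car 106→Route 7, Car 85→Route 4, Car 44→Route 6, Car 70→Route 1 = 742 km.
Swapping Car 70↔Car 85 (Car 70→Route 4 196 km, Car 85→Route 1 317 km) adds 342.
Checked against all permutations: 622 km is optimal.

Min total: 622 km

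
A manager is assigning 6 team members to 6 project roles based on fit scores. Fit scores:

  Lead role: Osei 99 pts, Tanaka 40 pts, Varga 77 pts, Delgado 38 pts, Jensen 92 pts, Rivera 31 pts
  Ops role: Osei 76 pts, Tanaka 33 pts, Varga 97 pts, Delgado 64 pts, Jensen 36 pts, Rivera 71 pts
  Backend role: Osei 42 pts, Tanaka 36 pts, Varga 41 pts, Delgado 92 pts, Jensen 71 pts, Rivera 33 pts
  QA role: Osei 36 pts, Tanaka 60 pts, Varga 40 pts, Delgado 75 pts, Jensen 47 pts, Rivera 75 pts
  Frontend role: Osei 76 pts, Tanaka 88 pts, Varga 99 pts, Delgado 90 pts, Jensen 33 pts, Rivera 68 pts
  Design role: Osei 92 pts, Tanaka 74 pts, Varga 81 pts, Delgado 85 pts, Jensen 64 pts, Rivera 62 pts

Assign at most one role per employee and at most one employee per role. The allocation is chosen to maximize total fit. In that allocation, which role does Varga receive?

Optimal: Osei→Design role (92 pts), Tanaka→Frontend role (88 pts), Varga→Ops role (97 pts), Delgado→Backend role (92 pts), Jensen→Lead role (92 pts), Rivera→QA role (75 pts) — total 92+88+97+92+92+75 = 536 pts.
Row-greedy (each employee in turn takes its best remaining role) gives 515 pts, worse by 21.
Next-best assignment: Osei→Lead role, Tanaka→Frontend role, Varga→Ops role, Delgado→Backend role, Jensen→Design role, Rivera→QA role = 515 pts.
Swapping Osei↔Tanaka (Osei→Frontend role 76 pts, Tanaka→Design role 74 pts) loses 30.
Every other assignment is strictly worse.
Varga's own top role is Frontend role (99 pts), but forcing Varga→Frontend role and reassigning the rest optimally gives only 508 pts — worse by 28.

Varga receives Ops role.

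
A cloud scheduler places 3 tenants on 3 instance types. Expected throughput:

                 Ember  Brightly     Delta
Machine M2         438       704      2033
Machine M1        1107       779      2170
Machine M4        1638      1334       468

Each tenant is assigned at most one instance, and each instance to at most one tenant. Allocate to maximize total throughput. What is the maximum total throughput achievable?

This is a one-to-one assignment (maximum-weight bipartite matching).
Optimal: Ember→Machine M4 (1638 ops/s), Brightly→Machine M2 (704 ops/s), Delta→Machine M1 (2170 ops/s) — total 1638+704+2170 = 4512 ops/s.
Column-greedy (each instance in turn goes to its best remaining tenant) gives 4474 ops/s, worse by 38.
Next-best assignment: Ember→Machine M1, Brightly→Machine M4, Delta→Machine M2 = 4474 ops/s.

Maximum total: 4512 ops/s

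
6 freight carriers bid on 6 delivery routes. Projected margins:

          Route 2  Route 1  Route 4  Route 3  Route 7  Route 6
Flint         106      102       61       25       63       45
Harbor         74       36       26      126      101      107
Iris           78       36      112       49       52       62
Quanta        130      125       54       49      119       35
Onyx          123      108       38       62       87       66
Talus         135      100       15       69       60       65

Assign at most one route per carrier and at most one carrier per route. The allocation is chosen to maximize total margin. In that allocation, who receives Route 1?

Optimal: Flint→Route 1 ($102k), Harbor→Route 3 ($126k), Iris→Route 4 ($112k), Quanta→Route 7 ($119k), Onyx→Route 6 ($66k), Talus→Route 2 ($135k) — total 102+126+112+119+66+135 = $660k.
Max-entry greedy (repeatedly take the single best remaining cell) gives $630k, worse by 30.
Next-best assignment: Flint→Route 1, Harbor→Route 3, Iris→Route 4, Quanta→Route 7, Onyx→Route 2, Talus→Route 6 = $647k.
Every other assignment is strictly worse.
Flint's own top route is Route 2 ($106k), but forcing Flint→Route 2 and reassigning the rest optimally gives only $636k — worse by 24.

Flint receives Route 1.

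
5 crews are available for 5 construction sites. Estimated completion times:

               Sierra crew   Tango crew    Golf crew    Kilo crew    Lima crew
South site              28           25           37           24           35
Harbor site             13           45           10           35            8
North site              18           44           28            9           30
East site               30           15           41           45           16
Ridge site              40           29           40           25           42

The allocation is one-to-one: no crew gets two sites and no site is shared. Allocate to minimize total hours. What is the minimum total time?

Optimal: Sierra crew→South site (28 hours), Tango crew→Ridge site (29 hours), Golf crew→Harbor site (10 hours), Kilo crew→North site (9 hours), Lima crew→East site (16 hours) — total 28+29+10+9+16 = 92 hours.
Min-entry greedy (repeatedly take the single cheapest remaining cell) gives 100 hours, worse by 8.
Swapping Lima crew↔Sierra crew (Lima crew→South site 35 hours, Sierra crew→East site 30 hours) adds 21.
No other one-to-one assignment undercuts 92 hours.

Min total: 92 hours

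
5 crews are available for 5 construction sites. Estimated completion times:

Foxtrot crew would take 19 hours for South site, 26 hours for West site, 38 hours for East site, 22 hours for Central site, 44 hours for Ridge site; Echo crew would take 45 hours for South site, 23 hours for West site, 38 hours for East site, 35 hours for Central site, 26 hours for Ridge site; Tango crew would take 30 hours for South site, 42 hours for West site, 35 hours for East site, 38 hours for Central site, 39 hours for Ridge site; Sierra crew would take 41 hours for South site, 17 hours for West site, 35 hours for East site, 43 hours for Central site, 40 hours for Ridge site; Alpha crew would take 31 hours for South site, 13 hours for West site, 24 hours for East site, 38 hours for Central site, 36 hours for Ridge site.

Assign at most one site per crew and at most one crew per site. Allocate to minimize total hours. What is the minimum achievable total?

Optimal: Foxtrot crew→Central site (22 hours), Echo crew→Ridge site (26 hours), Tango crew→South site (30 hours), Sierra crew→West site (17 hours), Alpha crew→East site (24 hours) — total 22+26+30+17+24 = 119 hours.
Min-entry greedy (repeatedly take the single cheapest remaining cell) gives 136 hours, worse by 17.
Swapping Tango crew↔Alpha crew (Tango crew→East site 35 hours, Alpha crew→South site 31 hours) adds 12.
No other one-to-one assignment undercuts 119 hours.

Minimum total: 119 hours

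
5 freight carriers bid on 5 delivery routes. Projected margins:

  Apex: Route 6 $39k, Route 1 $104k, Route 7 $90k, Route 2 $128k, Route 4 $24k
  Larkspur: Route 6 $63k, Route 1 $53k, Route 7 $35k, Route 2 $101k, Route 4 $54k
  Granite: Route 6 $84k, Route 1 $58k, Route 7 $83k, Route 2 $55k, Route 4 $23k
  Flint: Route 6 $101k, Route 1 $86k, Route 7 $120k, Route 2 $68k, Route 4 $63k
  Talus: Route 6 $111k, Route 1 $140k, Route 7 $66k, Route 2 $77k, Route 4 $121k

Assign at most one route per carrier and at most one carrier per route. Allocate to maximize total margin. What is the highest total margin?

Optimal: Apex→Route 1 ($104k), Larkspur→Route 2 ($101k), Granite→Route 6 ($84k), Flint→Route 7 ($120k), Talus→Route 4 ($121k) — total 104+101+84+120+121 = $530k.
Column-greedy (each route in turn goes to its best remaining carrier) gives $459k, worse by 71.
Swapping Granite↔Flint (Granite→Route 7 $83k, Flint→Route 6 $101k) loses 20.
Checked against all permutations: $530k is optimal.

Max total: $530k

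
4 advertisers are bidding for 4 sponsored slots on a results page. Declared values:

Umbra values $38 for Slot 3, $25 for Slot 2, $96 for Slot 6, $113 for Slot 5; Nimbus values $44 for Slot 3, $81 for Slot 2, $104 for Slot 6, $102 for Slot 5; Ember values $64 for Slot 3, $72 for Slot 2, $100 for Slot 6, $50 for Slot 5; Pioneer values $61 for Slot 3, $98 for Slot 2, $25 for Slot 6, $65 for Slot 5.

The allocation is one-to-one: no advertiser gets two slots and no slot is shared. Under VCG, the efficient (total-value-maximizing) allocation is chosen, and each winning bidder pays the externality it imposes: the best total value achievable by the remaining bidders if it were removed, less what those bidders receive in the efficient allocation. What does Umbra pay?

Umbra pays $34.

Efficient allocation: Umbra→Slot 5 ($113), Nimbus→Slot 6 ($104), Ember→Slot 3 ($64), Pioneer→Slot 2 ($98); total welfare W = $379.
Umbra receives Slot 5 at value $113, so the others get W − 113 = $266.
Without Umbra: best allocation of the remaining 3 bidders over all 4 slots is Nimbus→Slot 5 ($102), Ember→Slot 6 ($100), Pioneer→Slot 2 ($98), total $300.
VCG payment = (others' best without Umbra) − (others' welfare with Umbra) = 300 − 266 = $34.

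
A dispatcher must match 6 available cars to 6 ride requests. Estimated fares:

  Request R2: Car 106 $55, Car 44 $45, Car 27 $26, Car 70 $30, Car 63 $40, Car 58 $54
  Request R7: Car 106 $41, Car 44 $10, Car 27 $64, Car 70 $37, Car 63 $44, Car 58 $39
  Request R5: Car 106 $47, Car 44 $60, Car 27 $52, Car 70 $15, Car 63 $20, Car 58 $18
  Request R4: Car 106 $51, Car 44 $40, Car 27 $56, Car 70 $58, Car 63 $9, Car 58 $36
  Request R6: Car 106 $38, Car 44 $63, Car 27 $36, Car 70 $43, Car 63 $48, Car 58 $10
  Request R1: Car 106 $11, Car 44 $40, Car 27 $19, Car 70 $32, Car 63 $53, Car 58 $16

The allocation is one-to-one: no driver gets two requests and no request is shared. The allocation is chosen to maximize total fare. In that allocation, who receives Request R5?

Treat this as an assignment problem: match each driver to one request.
Optimal: Car 106→Request R5 ($47), Car 44→Request R6 ($63), Car 27→Request R7 ($64), Car 70→Request R4 ($58), Car 63→Request R1 ($53), Car 58→Request R2 ($54) — total 47+63+64+58+53+54 = $339.
Column-greedy (each request in turn goes to its best remaining driver) gives $301, worse by 38.
Next-best assignment: Car 106→Request R6, Car 44→Request R5, Car 27→Request R7, Car 70→Request R4, Car 63→Request R1, Car 58→Request R2 = $327.
Car 106's own top request is Request R2 ($55), but forcing Car 106→Request R2 and reassigning the rest optimally gives only $320 — worse by 19.

Car 106 receives Request R5.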